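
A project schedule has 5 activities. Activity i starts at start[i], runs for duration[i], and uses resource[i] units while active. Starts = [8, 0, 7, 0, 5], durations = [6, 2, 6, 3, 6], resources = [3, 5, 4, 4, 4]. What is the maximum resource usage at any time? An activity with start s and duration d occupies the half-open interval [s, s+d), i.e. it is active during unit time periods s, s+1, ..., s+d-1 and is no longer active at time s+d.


Each activity i is active on [start_i, start_i + duration_i).
Compute total resource usage per time slot:
  t=0: active resources = [5, 4], total = 9
  t=1: active resources = [5, 4], total = 9
  t=2: active resources = [4], total = 4
  t=3: active resources = [], total = 0
  t=4: active resources = [], total = 0
  t=5: active resources = [4], total = 4
  t=6: active resources = [4], total = 4
  t=7: active resources = [4, 4], total = 8
  t=8: active resources = [3, 4, 4], total = 11
  t=9: active resources = [3, 4, 4], total = 11
  t=10: active resources = [3, 4, 4], total = 11
  t=11: active resources = [3, 4], total = 7
  t=12: active resources = [3, 4], total = 7
  t=13: active resources = [3], total = 3
Peak resource demand = 11

11


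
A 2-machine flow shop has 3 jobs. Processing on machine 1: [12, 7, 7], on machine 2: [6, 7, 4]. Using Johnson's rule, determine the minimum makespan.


Apply Johnson's rule:
  Group 1 (a <= b): [(2, 7, 7)]
  Group 2 (a > b): [(1, 12, 6), (3, 7, 4)]
Optimal job order: [2, 1, 3]
Schedule:
  Job 2: M1 done at 7, M2 done at 14
  Job 1: M1 done at 19, M2 done at 25
  Job 3: M1 done at 26, M2 done at 30
Makespan = 30

30


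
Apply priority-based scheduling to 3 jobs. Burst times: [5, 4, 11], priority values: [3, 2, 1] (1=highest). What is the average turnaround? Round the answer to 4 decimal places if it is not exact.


Sort by priority (ascending = highest first):
Order: [(1, 11), (2, 4), (3, 5)]
Completion times:
  Priority 1, burst=11, C=11
  Priority 2, burst=4, C=15
  Priority 3, burst=5, C=20
Average turnaround = 46/3 = 15.3333

15.3333


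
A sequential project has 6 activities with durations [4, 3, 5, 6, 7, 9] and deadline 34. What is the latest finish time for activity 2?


LF(activity 2) = deadline - sum of successor durations
Successors: activities 3 through 6 with durations [5, 6, 7, 9]
Sum of successor durations = 27
LF = 34 - 27 = 7

7


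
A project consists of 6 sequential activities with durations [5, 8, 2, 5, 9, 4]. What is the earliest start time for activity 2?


Activity 2 starts after activities 1 through 1 complete.
Predecessor durations: [5]
ES = 5 = 5

5


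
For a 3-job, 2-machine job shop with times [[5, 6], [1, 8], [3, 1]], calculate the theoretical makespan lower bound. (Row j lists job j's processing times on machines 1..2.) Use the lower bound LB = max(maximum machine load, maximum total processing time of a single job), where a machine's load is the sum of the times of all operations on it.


Machine loads:
  Machine 1: 5 + 1 + 3 = 9
  Machine 2: 6 + 8 + 1 = 15
Max machine load = 15
Job totals:
  Job 1: 11
  Job 2: 9
  Job 3: 4
Max job total = 11
Lower bound = max(15, 11) = 15

15


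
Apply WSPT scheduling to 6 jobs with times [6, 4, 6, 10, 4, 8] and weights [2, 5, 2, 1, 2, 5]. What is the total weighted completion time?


Compute p/w ratios and sort ascending (WSPT): [(4, 5), (8, 5), (4, 2), (6, 2), (6, 2), (10, 1)]
Compute weighted completion times:
  Job (p=4,w=5): C=4, w*C=5*4=20
  Job (p=8,w=5): C=12, w*C=5*12=60
  Job (p=4,w=2): C=16, w*C=2*16=32
  Job (p=6,w=2): C=22, w*C=2*22=44
  Job (p=6,w=2): C=28, w*C=2*28=56
  Job (p=10,w=1): C=38, w*C=1*38=38
Total weighted completion time = 250

250


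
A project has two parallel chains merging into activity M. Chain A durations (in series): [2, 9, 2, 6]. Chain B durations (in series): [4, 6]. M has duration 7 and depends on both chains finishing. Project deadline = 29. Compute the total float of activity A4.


Forward pass: ES(A4) = sum of predecessors on chain A = 13
EF = ES + duration = 13 + 6 = 19
Backward pass: LF(M) = deadline = 29; LS(M) = 29 - 7 = 22
LF(A4) = LS(M) - sum(successors on chain A) = 22 - 0 = 22
LS = LF - duration = 22 - 6 = 16
Total float = LS - ES = 16 - 13 = 3

3


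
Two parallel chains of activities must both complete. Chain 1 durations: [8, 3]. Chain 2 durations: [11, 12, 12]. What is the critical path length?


Path A total = 8 + 3 = 11
Path B total = 11 + 12 + 12 = 35
Critical path = longest path = max(11, 35) = 35

35


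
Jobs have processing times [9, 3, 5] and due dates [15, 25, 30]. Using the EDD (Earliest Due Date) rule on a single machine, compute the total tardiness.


Sort by due date (EDD order): [(9, 15), (3, 25), (5, 30)]
Compute completion times and tardiness:
  Job 1: p=9, d=15, C=9, tardiness=max(0,9-15)=0
  Job 2: p=3, d=25, C=12, tardiness=max(0,12-25)=0
  Job 3: p=5, d=30, C=17, tardiness=max(0,17-30)=0
Total tardiness = 0

0


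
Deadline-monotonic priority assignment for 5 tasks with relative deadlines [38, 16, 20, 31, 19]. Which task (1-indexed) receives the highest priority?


Sort tasks by relative deadline (ascending):
  Task 2: deadline = 16
  Task 5: deadline = 19
  Task 3: deadline = 20
  Task 4: deadline = 31
  Task 1: deadline = 38
Priority order (highest first): [2, 5, 3, 4, 1]
Highest priority task = 2

2


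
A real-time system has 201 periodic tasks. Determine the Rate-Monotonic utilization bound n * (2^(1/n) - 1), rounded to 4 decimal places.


Compute 2^(1/201) = 1.0034544463
Subtract 1: 1.0034544463 - 1 = 0.0034544463
Multiply by n: 201 * 0.0034544463 = 0.6943437063
Round to 4 dp: 0.6943

0.6943


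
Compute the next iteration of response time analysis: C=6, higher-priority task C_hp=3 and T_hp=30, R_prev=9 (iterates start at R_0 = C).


R_next = C + ceil(R_prev / T_hp) * C_hp
ceil(9 / 30) = ceil(0.3) = 1
Interference = 1 * 3 = 3
R_next = 6 + 3 = 9
R_next = R_prev, so the iteration has converged (response time = 9).

9


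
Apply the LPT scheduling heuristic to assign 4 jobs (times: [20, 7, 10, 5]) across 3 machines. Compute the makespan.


Sort jobs in decreasing order (LPT): [20, 10, 7, 5]
Assign each job to the least loaded machine:
  Machine 1: jobs [20], load = 20
  Machine 2: jobs [10], load = 10
  Machine 3: jobs [7, 5], load = 12
Makespan = max load = 20

20


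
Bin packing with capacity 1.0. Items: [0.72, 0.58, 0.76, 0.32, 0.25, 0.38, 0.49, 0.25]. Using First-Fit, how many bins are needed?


Place items sequentially using First-Fit:
  Item 0.72 -> new Bin 1
  Item 0.58 -> new Bin 2
  Item 0.76 -> new Bin 3
  Item 0.32 -> Bin 2 (now 0.9)
  Item 0.25 -> Bin 1 (now 0.97)
  Item 0.38 -> new Bin 4
  Item 0.49 -> Bin 4 (now 0.87)
  Item 0.25 -> new Bin 5
Total bins used = 5

5


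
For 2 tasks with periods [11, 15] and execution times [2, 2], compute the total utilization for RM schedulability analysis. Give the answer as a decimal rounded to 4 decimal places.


Compute individual utilizations (exact fractions):
  Task 1: C/T = 2/11 (approx. 0.1818)
  Task 2: C/T = 2/15 (approx. 0.1333)
Total utilization U = 2/11 + 2/15 = 52/165
Rounded to 4 decimal places: U = 0.3152
RM (Liu & Layland) bound for 2 tasks = 0.828427; compare with U = 52/165 (approx. 0.315152)
U <= bound, so schedulable by RM sufficient condition.

0.3152


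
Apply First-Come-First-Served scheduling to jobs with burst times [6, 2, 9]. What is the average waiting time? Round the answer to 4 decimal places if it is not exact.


FCFS order (as given): [6, 2, 9]
Waiting times:
  Job 1: wait = 0
  Job 2: wait = 6
  Job 3: wait = 8
Sum of waiting times = 14
Average waiting time = 14/3 = 4.6667

4.6667


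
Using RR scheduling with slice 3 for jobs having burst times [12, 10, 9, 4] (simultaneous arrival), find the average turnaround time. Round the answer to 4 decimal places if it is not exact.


Time quantum = 3
Execution trace:
  J1 runs 3 units, time = 3
  J2 runs 3 units, time = 6
  J3 runs 3 units, time = 9
  J4 runs 3 units, time = 12
  J1 runs 3 units, time = 15
  J2 runs 3 units, time = 18
  J3 runs 3 units, time = 21
  J4 runs 1 units, time = 22
  J1 runs 3 units, time = 25
  J2 runs 3 units, time = 28
  J3 runs 3 units, time = 31
  J1 runs 3 units, time = 34
  J2 runs 1 units, time = 35
Finish times: [34, 35, 31, 22]
Average turnaround = 122/4 = 30.5

30.5


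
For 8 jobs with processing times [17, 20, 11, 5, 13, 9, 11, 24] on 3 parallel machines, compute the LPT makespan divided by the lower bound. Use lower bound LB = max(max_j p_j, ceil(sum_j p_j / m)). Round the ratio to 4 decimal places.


LPT order: [24, 20, 17, 13, 11, 11, 9, 5]
Machine loads after assignment: [35, 36, 39]
LPT makespan = 39
Lower bound = max(max_job, ceil(total/3)) = max(24, 37) = 37
Ratio = 39 / 37 = 1.0541

1.0541


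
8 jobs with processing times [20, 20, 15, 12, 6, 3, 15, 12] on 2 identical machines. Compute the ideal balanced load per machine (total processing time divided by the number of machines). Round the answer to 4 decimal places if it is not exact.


Total processing time = 20 + 20 + 15 + 12 + 6 + 3 + 15 + 12 = 103
Number of machines = 2
Ideal balanced load = 103 / 2 = 51.5

51.5


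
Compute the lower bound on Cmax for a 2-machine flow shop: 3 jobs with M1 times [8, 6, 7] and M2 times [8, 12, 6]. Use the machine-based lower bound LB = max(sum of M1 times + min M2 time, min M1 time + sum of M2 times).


LB1 = sum(M1 times) + min(M2 times) = 21 + 6 = 27
LB2 = min(M1 times) + sum(M2 times) = 6 + 26 = 32
Lower bound = max(LB1, LB2) = max(27, 32) = 32

32


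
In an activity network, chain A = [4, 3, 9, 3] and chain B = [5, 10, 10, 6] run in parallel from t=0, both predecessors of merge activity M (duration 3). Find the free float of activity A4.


ES(A4) = sum of predecessors on chain A = 16
EF(A4) = ES + duration = 16 + 3 = 19
Successor of A4 is M. ES(M) = max(sum(A), sum(B)) = max(19, 31) = 31
Free float = ES(successor) - EF(current) = 31 - 19 = 12

12


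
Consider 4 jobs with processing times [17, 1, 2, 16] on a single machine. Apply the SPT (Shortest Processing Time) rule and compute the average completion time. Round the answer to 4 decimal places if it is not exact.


Sort jobs by processing time (SPT order): [1, 2, 16, 17]
Compute completion times sequentially:
  Job 1: processing = 1, completes at 1
  Job 2: processing = 2, completes at 3
  Job 3: processing = 16, completes at 19
  Job 4: processing = 17, completes at 36
Sum of completion times = 59
Average completion time = 59/4 = 14.75

14.75


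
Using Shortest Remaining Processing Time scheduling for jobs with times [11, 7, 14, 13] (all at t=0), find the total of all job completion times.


Since all jobs arrive at t=0, SRPT equals SPT ordering.
SPT order: [7, 11, 13, 14]
Completion times:
  Job 1: p=7, C=7
  Job 2: p=11, C=18
  Job 3: p=13, C=31
  Job 4: p=14, C=45
Total completion time = 7 + 18 + 31 + 45 = 101

101


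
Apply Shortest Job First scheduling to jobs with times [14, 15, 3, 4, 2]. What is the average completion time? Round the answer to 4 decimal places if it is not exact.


SJF order (ascending): [2, 3, 4, 14, 15]
Completion times:
  Job 1: burst=2, C=2
  Job 2: burst=3, C=5
  Job 3: burst=4, C=9
  Job 4: burst=14, C=23
  Job 5: burst=15, C=38
Average completion = 77/5 = 15.4

15.4


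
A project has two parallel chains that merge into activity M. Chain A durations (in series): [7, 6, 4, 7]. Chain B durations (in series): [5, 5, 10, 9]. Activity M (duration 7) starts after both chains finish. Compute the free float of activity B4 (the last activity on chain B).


ES(B4) = sum of predecessors on chain B = 20
EF(B4) = ES + duration = 20 + 9 = 29
Successor of B4 is M. ES(M) = max(sum(A), sum(B)) = max(24, 29) = 29
Free float = ES(successor) - EF(current) = 29 - 29 = 0

0


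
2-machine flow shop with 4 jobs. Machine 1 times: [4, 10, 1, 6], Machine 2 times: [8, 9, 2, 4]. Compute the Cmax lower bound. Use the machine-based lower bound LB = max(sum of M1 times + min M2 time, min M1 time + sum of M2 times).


LB1 = sum(M1 times) + min(M2 times) = 21 + 2 = 23
LB2 = min(M1 times) + sum(M2 times) = 1 + 23 = 24
Lower bound = max(LB1, LB2) = max(23, 24) = 24

24


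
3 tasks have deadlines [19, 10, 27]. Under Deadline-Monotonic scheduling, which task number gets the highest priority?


Sort tasks by relative deadline (ascending):
  Task 2: deadline = 10
  Task 1: deadline = 19
  Task 3: deadline = 27
Priority order (highest first): [2, 1, 3]
Highest priority task = 2

2


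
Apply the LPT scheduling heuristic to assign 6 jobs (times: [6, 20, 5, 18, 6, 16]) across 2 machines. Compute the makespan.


Sort jobs in decreasing order (LPT): [20, 18, 16, 6, 6, 5]
Assign each job to the least loaded machine:
  Machine 1: jobs [20, 6, 6, 5], load = 37
  Machine 2: jobs [18, 16], load = 34
Makespan = max load = 37

37


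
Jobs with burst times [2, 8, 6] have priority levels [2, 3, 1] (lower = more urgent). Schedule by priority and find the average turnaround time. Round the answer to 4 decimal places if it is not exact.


Sort by priority (ascending = highest first):
Order: [(1, 6), (2, 2), (3, 8)]
Completion times:
  Priority 1, burst=6, C=6
  Priority 2, burst=2, C=8
  Priority 3, burst=8, C=16
Average turnaround = 30/3 = 10.0

10.0


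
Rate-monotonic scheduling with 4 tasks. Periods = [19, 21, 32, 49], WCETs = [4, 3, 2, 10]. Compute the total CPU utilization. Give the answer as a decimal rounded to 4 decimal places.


Compute individual utilizations (exact fractions):
  Task 1: C/T = 4/19 (approx. 0.2105)
  Task 2: C/T = 3/21 = 1/7 (approx. 0.1429)
  Task 3: C/T = 2/32 = 1/16 (approx. 0.0625)
  Task 4: C/T = 10/49 (approx. 0.2041)
Total utilization U = 4/19 + 1/7 + 1/16 + 10/49 = 9235/14896
Rounded to 4 decimal places: U = 0.6200
RM (Liu & Layland) bound for 4 tasks = 0.756828; compare with U = 9235/14896 (approx. 0.619965)
U <= bound, so schedulable by RM sufficient condition.

0.6200


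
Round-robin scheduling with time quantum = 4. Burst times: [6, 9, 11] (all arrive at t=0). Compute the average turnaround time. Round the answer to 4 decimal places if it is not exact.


Time quantum = 4
Execution trace:
  J1 runs 4 units, time = 4
  J2 runs 4 units, time = 8
  J3 runs 4 units, time = 12
  J1 runs 2 units, time = 14
  J2 runs 4 units, time = 18
  J3 runs 4 units, time = 22
  J2 runs 1 units, time = 23
  J3 runs 3 units, time = 26
Finish times: [14, 23, 26]
Average turnaround = 63/3 = 21.0

21.0


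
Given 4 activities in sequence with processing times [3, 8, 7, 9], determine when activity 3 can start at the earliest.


Activity 3 starts after activities 1 through 2 complete.
Predecessor durations: [3, 8]
ES = 3 + 8 = 11

11


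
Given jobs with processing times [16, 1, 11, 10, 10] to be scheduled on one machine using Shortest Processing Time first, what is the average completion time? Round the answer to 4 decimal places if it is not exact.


Sort jobs by processing time (SPT order): [1, 10, 10, 11, 16]
Compute completion times sequentially:
  Job 1: processing = 1, completes at 1
  Job 2: processing = 10, completes at 11
  Job 3: processing = 10, completes at 21
  Job 4: processing = 11, completes at 32
  Job 5: processing = 16, completes at 48
Sum of completion times = 113
Average completion time = 113/5 = 22.6

22.6


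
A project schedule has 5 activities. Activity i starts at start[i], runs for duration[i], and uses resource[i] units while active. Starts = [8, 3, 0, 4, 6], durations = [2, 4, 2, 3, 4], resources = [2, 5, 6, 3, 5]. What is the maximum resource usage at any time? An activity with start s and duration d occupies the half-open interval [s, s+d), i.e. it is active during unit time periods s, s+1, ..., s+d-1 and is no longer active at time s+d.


Each activity i is active on [start_i, start_i + duration_i).
Compute total resource usage per time slot:
  t=0: active resources = [6], total = 6
  t=1: active resources = [6], total = 6
  t=2: active resources = [], total = 0
  t=3: active resources = [5], total = 5
  t=4: active resources = [5, 3], total = 8
  t=5: active resources = [5, 3], total = 8
  t=6: active resources = [5, 3, 5], total = 13
  t=7: active resources = [5], total = 5
  t=8: active resources = [2, 5], total = 7
  t=9: active resources = [2, 5], total = 7
Peak resource demand = 13

13


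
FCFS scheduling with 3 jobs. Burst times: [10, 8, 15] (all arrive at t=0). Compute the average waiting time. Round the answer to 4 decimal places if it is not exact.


FCFS order (as given): [10, 8, 15]
Waiting times:
  Job 1: wait = 0
  Job 2: wait = 10
  Job 3: wait = 18
Sum of waiting times = 28
Average waiting time = 28/3 = 9.3333

9.3333


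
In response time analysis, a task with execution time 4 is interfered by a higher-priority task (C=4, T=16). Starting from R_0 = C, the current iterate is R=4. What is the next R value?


R_next = C + ceil(R_prev / T_hp) * C_hp
ceil(4 / 16) = ceil(0.25) = 1
Interference = 1 * 4 = 4
R_next = 4 + 4 = 8

8


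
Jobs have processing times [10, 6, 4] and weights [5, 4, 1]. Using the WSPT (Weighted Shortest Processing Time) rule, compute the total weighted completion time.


Compute p/w ratios and sort ascending (WSPT): [(6, 4), (10, 5), (4, 1)]
Compute weighted completion times:
  Job (p=6,w=4): C=6, w*C=4*6=24
  Job (p=10,w=5): C=16, w*C=5*16=80
  Job (p=4,w=1): C=20, w*C=1*20=20
Total weighted completion time = 124

124


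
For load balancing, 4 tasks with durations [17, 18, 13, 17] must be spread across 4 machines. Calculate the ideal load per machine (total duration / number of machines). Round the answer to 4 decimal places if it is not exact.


Total processing time = 17 + 18 + 13 + 17 = 65
Number of machines = 4
Ideal balanced load = 65 / 4 = 16.25

16.25


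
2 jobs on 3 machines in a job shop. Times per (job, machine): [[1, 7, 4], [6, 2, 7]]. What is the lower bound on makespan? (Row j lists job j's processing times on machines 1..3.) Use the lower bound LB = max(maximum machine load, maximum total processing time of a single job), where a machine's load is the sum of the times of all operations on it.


Machine loads:
  Machine 1: 1 + 6 = 7
  Machine 2: 7 + 2 = 9
  Machine 3: 4 + 7 = 11
Max machine load = 11
Job totals:
  Job 1: 12
  Job 2: 15
Max job total = 15
Lower bound = max(11, 15) = 15

15


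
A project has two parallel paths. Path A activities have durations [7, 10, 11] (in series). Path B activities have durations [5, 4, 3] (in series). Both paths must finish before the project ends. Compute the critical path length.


Path A total = 7 + 10 + 11 = 28
Path B total = 5 + 4 + 3 = 12
Critical path = longest path = max(28, 12) = 28

28


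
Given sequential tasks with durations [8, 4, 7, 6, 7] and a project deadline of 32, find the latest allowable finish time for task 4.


LF(activity 4) = deadline - sum of successor durations
Successors: activities 5 through 5 with durations [7]
Sum of successor durations = 7
LF = 32 - 7 = 25

25


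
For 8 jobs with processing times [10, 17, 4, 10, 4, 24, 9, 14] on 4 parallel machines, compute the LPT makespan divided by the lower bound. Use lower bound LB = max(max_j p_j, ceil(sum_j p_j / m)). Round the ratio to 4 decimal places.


LPT order: [24, 17, 14, 10, 10, 9, 4, 4]
Machine loads after assignment: [24, 21, 23, 24]
LPT makespan = 24
Lower bound = max(max_job, ceil(total/4)) = max(24, 23) = 24
Ratio = 24 / 24 = 1.0

1.0


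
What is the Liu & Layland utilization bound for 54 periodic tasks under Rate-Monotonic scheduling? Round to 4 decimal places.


Compute 2^(1/54) = 1.0129187947
Subtract 1: 1.0129187947 - 1 = 0.0129187947
Multiply by n: 54 * 0.0129187947 = 0.6976149138
Round to 4 dp: 0.6976

0.6976


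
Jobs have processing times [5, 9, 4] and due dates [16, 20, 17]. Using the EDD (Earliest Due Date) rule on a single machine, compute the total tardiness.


Sort by due date (EDD order): [(5, 16), (4, 17), (9, 20)]
Compute completion times and tardiness:
  Job 1: p=5, d=16, C=5, tardiness=max(0,5-16)=0
  Job 2: p=4, d=17, C=9, tardiness=max(0,9-17)=0
  Job 3: p=9, d=20, C=18, tardiness=max(0,18-20)=0
Total tardiness = 0

0


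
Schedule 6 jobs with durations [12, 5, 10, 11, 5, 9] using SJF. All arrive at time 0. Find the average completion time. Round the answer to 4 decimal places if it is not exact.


SJF order (ascending): [5, 5, 9, 10, 11, 12]
Completion times:
  Job 1: burst=5, C=5
  Job 2: burst=5, C=10
  Job 3: burst=9, C=19
  Job 4: burst=10, C=29
  Job 5: burst=11, C=40
  Job 6: burst=12, C=52
Average completion = 155/6 = 25.8333

25.8333


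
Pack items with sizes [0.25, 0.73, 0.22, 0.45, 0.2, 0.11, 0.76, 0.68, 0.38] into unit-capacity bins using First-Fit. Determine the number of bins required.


Place items sequentially using First-Fit:
  Item 0.25 -> new Bin 1
  Item 0.73 -> Bin 1 (now 0.98)
  Item 0.22 -> new Bin 2
  Item 0.45 -> Bin 2 (now 0.67)
  Item 0.2 -> Bin 2 (now 0.87)
  Item 0.11 -> Bin 2 (now 0.98)
  Item 0.76 -> new Bin 3
  Item 0.68 -> new Bin 4
  Item 0.38 -> new Bin 5
Total bins used = 5

5


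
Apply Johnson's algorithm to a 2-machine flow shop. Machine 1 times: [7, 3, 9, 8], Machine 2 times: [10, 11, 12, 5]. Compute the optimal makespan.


Apply Johnson's rule:
  Group 1 (a <= b): [(2, 3, 11), (1, 7, 10), (3, 9, 12)]
  Group 2 (a > b): [(4, 8, 5)]
Optimal job order: [2, 1, 3, 4]
Schedule:
  Job 2: M1 done at 3, M2 done at 14
  Job 1: M1 done at 10, M2 done at 24
  Job 3: M1 done at 19, M2 done at 36
  Job 4: M1 done at 27, M2 done at 41
Makespan = 41

41


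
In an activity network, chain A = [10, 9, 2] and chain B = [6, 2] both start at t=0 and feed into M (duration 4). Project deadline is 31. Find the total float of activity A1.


Forward pass: ES(A1) = sum of predecessors on chain A = 0
EF = ES + duration = 0 + 10 = 10
Backward pass: LF(M) = deadline = 31; LS(M) = 31 - 4 = 27
LF(A1) = LS(M) - sum(successors on chain A) = 27 - 11 = 16
LS = LF - duration = 16 - 10 = 6
Total float = LS - ES = 6 - 0 = 6

6


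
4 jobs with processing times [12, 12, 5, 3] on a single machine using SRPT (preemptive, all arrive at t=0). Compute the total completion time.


Since all jobs arrive at t=0, SRPT equals SPT ordering.
SPT order: [3, 5, 12, 12]
Completion times:
  Job 1: p=3, C=3
  Job 2: p=5, C=8
  Job 3: p=12, C=20
  Job 4: p=12, C=32
Total completion time = 3 + 8 + 20 + 32 = 63

63


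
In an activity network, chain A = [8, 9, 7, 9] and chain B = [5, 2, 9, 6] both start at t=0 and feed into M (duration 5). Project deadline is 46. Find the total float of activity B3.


Forward pass: ES(B3) = sum of predecessors on chain B = 7
EF = ES + duration = 7 + 9 = 16
Backward pass: LF(M) = deadline = 46; LS(M) = 46 - 5 = 41
LF(B3) = LS(M) - sum(successors on chain B) = 41 - 6 = 35
LS = LF - duration = 35 - 9 = 26
Total float = LS - ES = 26 - 7 = 19

19


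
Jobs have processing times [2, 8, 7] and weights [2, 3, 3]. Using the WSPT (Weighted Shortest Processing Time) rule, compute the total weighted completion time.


Compute p/w ratios and sort ascending (WSPT): [(2, 2), (7, 3), (8, 3)]
Compute weighted completion times:
  Job (p=2,w=2): C=2, w*C=2*2=4
  Job (p=7,w=3): C=9, w*C=3*9=27
  Job (p=8,w=3): C=17, w*C=3*17=51
Total weighted completion time = 82

82


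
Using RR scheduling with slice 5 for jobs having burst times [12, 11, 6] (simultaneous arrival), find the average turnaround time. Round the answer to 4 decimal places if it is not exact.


Time quantum = 5
Execution trace:
  J1 runs 5 units, time = 5
  J2 runs 5 units, time = 10
  J3 runs 5 units, time = 15
  J1 runs 5 units, time = 20
  J2 runs 5 units, time = 25
  J3 runs 1 units, time = 26
  J1 runs 2 units, time = 28
  J2 runs 1 units, time = 29
Finish times: [28, 29, 26]
Average turnaround = 83/3 = 27.6667

27.6667


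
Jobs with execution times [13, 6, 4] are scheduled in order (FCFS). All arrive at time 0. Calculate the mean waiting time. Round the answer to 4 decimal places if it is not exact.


FCFS order (as given): [13, 6, 4]
Waiting times:
  Job 1: wait = 0
  Job 2: wait = 13
  Job 3: wait = 19
Sum of waiting times = 32
Average waiting time = 32/3 = 10.6667

10.6667


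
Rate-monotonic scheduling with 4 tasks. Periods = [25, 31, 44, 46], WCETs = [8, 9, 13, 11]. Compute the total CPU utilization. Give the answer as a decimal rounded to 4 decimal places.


Compute individual utilizations (exact fractions):
  Task 1: C/T = 8/25 (approx. 0.32)
  Task 2: C/T = 9/31 (approx. 0.2903)
  Task 3: C/T = 13/44 (approx. 0.2955)
  Task 4: C/T = 11/46 (approx. 0.2391)
Total utilization U = 8/25 + 9/31 + 13/44 + 11/46 = 897951/784300
Rounded to 4 decimal places: U = 1.1449
RM (Liu & Layland) bound for 4 tasks = 0.756828; compare with U = 897951/784300 (approx. 1.144908)
U > 1, so the task set is not schedulable (processor overloaded).

1.1449


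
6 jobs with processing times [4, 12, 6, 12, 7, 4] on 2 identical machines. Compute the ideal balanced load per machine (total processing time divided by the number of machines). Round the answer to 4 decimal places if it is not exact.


Total processing time = 4 + 12 + 6 + 12 + 7 + 4 = 45
Number of machines = 2
Ideal balanced load = 45 / 2 = 22.5

22.5


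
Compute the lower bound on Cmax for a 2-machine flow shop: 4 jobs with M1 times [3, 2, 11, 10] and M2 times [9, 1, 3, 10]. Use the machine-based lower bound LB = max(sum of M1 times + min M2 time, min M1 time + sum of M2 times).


LB1 = sum(M1 times) + min(M2 times) = 26 + 1 = 27
LB2 = min(M1 times) + sum(M2 times) = 2 + 23 = 25
Lower bound = max(LB1, LB2) = max(27, 25) = 27

27


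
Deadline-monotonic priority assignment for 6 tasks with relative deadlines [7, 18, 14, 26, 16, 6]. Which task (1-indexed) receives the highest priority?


Sort tasks by relative deadline (ascending):
  Task 6: deadline = 6
  Task 1: deadline = 7
  Task 3: deadline = 14
  Task 5: deadline = 16
  Task 2: deadline = 18
  Task 4: deadline = 26
Priority order (highest first): [6, 1, 3, 5, 2, 4]
Highest priority task = 6

6


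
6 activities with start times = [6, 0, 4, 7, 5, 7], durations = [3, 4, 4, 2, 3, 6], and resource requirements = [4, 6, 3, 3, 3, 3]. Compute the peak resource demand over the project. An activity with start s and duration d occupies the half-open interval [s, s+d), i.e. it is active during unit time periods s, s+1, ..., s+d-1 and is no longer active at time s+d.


Each activity i is active on [start_i, start_i + duration_i).
Compute total resource usage per time slot:
  t=0: active resources = [6], total = 6
  t=1: active resources = [6], total = 6
  t=2: active resources = [6], total = 6
  t=3: active resources = [6], total = 6
  t=4: active resources = [3], total = 3
  t=5: active resources = [3, 3], total = 6
  t=6: active resources = [4, 3, 3], total = 10
  t=7: active resources = [4, 3, 3, 3, 3], total = 16
  t=8: active resources = [4, 3, 3], total = 10
  t=9: active resources = [3], total = 3
  t=10: active resources = [3], total = 3
  t=11: active resources = [3], total = 3
  t=12: active resources = [3], total = 3
Peak resource demand = 16

16


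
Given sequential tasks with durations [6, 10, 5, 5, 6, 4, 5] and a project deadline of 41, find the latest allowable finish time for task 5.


LF(activity 5) = deadline - sum of successor durations
Successors: activities 6 through 7 with durations [4, 5]
Sum of successor durations = 9
LF = 41 - 9 = 32

32


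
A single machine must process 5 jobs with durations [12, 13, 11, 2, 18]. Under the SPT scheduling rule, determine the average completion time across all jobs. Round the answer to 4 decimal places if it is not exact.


Sort jobs by processing time (SPT order): [2, 11, 12, 13, 18]
Compute completion times sequentially:
  Job 1: processing = 2, completes at 2
  Job 2: processing = 11, completes at 13
  Job 3: processing = 12, completes at 25
  Job 4: processing = 13, completes at 38
  Job 5: processing = 18, completes at 56
Sum of completion times = 134
Average completion time = 134/5 = 26.8

26.8


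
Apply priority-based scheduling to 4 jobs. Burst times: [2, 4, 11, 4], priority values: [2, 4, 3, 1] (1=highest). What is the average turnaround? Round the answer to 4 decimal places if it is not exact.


Sort by priority (ascending = highest first):
Order: [(1, 4), (2, 2), (3, 11), (4, 4)]
Completion times:
  Priority 1, burst=4, C=4
  Priority 2, burst=2, C=6
  Priority 3, burst=11, C=17
  Priority 4, burst=4, C=21
Average turnaround = 48/4 = 12.0

12.0


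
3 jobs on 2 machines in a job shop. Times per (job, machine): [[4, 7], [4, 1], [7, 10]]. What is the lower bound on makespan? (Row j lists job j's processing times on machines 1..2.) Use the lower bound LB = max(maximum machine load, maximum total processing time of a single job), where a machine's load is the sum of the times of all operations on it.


Machine loads:
  Machine 1: 4 + 4 + 7 = 15
  Machine 2: 7 + 1 + 10 = 18
Max machine load = 18
Job totals:
  Job 1: 11
  Job 2: 5
  Job 3: 17
Max job total = 17
Lower bound = max(18, 17) = 18

18


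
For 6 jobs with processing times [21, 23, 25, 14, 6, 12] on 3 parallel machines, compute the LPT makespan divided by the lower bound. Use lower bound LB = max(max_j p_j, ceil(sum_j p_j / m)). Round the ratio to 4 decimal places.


LPT order: [25, 23, 21, 14, 12, 6]
Machine loads after assignment: [31, 35, 35]
LPT makespan = 35
Lower bound = max(max_job, ceil(total/3)) = max(25, 34) = 34
Ratio = 35 / 34 = 1.0294

1.0294


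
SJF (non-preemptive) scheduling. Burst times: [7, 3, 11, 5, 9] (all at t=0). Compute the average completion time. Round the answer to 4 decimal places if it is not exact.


SJF order (ascending): [3, 5, 7, 9, 11]
Completion times:
  Job 1: burst=3, C=3
  Job 2: burst=5, C=8
  Job 3: burst=7, C=15
  Job 4: burst=9, C=24
  Job 5: burst=11, C=35
Average completion = 85/5 = 17.0

17.0


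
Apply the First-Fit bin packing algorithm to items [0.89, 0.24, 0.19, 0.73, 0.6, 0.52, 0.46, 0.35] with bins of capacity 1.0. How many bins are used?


Place items sequentially using First-Fit:
  Item 0.89 -> new Bin 1
  Item 0.24 -> new Bin 2
  Item 0.19 -> Bin 2 (now 0.43)
  Item 0.73 -> new Bin 3
  Item 0.6 -> new Bin 4
  Item 0.52 -> Bin 2 (now 0.95)
  Item 0.46 -> new Bin 5
  Item 0.35 -> Bin 4 (now 0.95)
Total bins used = 5

5


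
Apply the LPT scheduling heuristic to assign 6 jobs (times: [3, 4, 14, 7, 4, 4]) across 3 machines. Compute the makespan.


Sort jobs in decreasing order (LPT): [14, 7, 4, 4, 4, 3]
Assign each job to the least loaded machine:
  Machine 1: jobs [14], load = 14
  Machine 2: jobs [7, 4], load = 11
  Machine 3: jobs [4, 4, 3], load = 11
Makespan = max load = 14

14


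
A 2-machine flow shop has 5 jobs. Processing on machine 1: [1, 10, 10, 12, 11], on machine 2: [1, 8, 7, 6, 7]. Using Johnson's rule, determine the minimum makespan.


Apply Johnson's rule:
  Group 1 (a <= b): [(1, 1, 1)]
  Group 2 (a > b): [(2, 10, 8), (3, 10, 7), (5, 11, 7), (4, 12, 6)]
Optimal job order: [1, 2, 3, 5, 4]
Schedule:
  Job 1: M1 done at 1, M2 done at 2
  Job 2: M1 done at 11, M2 done at 19
  Job 3: M1 done at 21, M2 done at 28
  Job 5: M1 done at 32, M2 done at 39
  Job 4: M1 done at 44, M2 done at 50
Makespan = 50

50


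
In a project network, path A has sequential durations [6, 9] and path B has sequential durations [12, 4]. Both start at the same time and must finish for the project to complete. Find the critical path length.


Path A total = 6 + 9 = 15
Path B total = 12 + 4 = 16
Critical path = longest path = max(15, 16) = 16

16


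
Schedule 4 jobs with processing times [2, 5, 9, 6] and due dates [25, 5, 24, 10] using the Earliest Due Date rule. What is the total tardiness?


Sort by due date (EDD order): [(5, 5), (6, 10), (9, 24), (2, 25)]
Compute completion times and tardiness:
  Job 1: p=5, d=5, C=5, tardiness=max(0,5-5)=0
  Job 2: p=6, d=10, C=11, tardiness=max(0,11-10)=1
  Job 3: p=9, d=24, C=20, tardiness=max(0,20-24)=0
  Job 4: p=2, d=25, C=22, tardiness=max(0,22-25)=0
Total tardiness = 1

1


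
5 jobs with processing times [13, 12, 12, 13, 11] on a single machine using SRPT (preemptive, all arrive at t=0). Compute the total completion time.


Since all jobs arrive at t=0, SRPT equals SPT ordering.
SPT order: [11, 12, 12, 13, 13]
Completion times:
  Job 1: p=11, C=11
  Job 2: p=12, C=23
  Job 3: p=12, C=35
  Job 4: p=13, C=48
  Job 5: p=13, C=61
Total completion time = 11 + 23 + 35 + 48 + 61 = 178

178


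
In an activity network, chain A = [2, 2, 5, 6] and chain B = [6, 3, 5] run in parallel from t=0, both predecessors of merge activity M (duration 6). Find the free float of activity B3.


ES(B3) = sum of predecessors on chain B = 9
EF(B3) = ES + duration = 9 + 5 = 14
Successor of B3 is M. ES(M) = max(sum(A), sum(B)) = max(15, 14) = 15
Free float = ES(successor) - EF(current) = 15 - 14 = 1

1


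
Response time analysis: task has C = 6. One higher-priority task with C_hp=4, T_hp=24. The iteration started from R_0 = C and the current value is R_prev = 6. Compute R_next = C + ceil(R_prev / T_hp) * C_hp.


R_next = C + ceil(R_prev / T_hp) * C_hp
ceil(6 / 24) = ceil(0.25) = 1
Interference = 1 * 4 = 4
R_next = 6 + 4 = 10

10


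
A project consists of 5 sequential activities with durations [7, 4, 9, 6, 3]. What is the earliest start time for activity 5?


Activity 5 starts after activities 1 through 4 complete.
Predecessor durations: [7, 4, 9, 6]
ES = 7 + 4 + 9 + 6 = 26

26


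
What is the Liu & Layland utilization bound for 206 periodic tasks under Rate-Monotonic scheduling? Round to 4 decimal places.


Compute 2^(1/206) = 1.0033704594
Subtract 1: 1.0033704594 - 1 = 0.0033704594
Multiply by n: 206 * 0.0033704594 = 0.6943146364
Round to 4 dp: 0.6943

0.6943


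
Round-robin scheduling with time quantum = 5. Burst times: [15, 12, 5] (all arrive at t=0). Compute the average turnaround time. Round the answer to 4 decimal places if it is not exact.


Time quantum = 5
Execution trace:
  J1 runs 5 units, time = 5
  J2 runs 5 units, time = 10
  J3 runs 5 units, time = 15
  J1 runs 5 units, time = 20
  J2 runs 5 units, time = 25
  J1 runs 5 units, time = 30
  J2 runs 2 units, time = 32
Finish times: [30, 32, 15]
Average turnaround = 77/3 = 25.6667

25.6667


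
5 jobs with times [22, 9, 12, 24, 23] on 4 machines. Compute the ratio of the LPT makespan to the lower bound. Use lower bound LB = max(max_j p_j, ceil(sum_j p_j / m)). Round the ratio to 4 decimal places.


LPT order: [24, 23, 22, 12, 9]
Machine loads after assignment: [24, 23, 22, 21]
LPT makespan = 24
Lower bound = max(max_job, ceil(total/4)) = max(24, 23) = 24
Ratio = 24 / 24 = 1.0

1.0


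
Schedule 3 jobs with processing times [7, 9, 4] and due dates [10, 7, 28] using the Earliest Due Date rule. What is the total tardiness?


Sort by due date (EDD order): [(9, 7), (7, 10), (4, 28)]
Compute completion times and tardiness:
  Job 1: p=9, d=7, C=9, tardiness=max(0,9-7)=2
  Job 2: p=7, d=10, C=16, tardiness=max(0,16-10)=6
  Job 3: p=4, d=28, C=20, tardiness=max(0,20-28)=0
Total tardiness = 8

8


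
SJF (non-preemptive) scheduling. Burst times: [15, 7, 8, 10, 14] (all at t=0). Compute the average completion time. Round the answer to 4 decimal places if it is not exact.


SJF order (ascending): [7, 8, 10, 14, 15]
Completion times:
  Job 1: burst=7, C=7
  Job 2: burst=8, C=15
  Job 3: burst=10, C=25
  Job 4: burst=14, C=39
  Job 5: burst=15, C=54
Average completion = 140/5 = 28.0

28.0


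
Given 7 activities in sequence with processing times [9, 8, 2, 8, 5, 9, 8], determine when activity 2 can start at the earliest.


Activity 2 starts after activities 1 through 1 complete.
Predecessor durations: [9]
ES = 9 = 9

9


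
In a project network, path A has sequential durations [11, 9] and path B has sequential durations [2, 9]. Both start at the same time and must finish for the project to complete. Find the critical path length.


Path A total = 11 + 9 = 20
Path B total = 2 + 9 = 11
Critical path = longest path = max(20, 11) = 20

20


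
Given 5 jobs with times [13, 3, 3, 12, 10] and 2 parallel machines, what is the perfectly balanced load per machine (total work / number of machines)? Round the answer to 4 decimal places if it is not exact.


Total processing time = 13 + 3 + 3 + 12 + 10 = 41
Number of machines = 2
Ideal balanced load = 41 / 2 = 20.5

20.5


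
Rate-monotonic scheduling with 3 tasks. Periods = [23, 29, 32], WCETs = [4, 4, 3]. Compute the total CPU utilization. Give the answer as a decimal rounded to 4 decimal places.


Compute individual utilizations (exact fractions):
  Task 1: C/T = 4/23 (approx. 0.1739)
  Task 2: C/T = 4/29 (approx. 0.1379)
  Task 3: C/T = 3/32 (approx. 0.0938)
Total utilization U = 4/23 + 4/29 + 3/32 = 8657/21344
Rounded to 4 decimal places: U = 0.4056
RM (Liu & Layland) bound for 3 tasks = 0.779763; compare with U = 8657/21344 (approx. 0.405594)
U <= bound, so schedulable by RM sufficient condition.

0.4056


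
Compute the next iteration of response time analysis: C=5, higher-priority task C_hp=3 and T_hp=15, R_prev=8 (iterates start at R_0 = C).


R_next = C + ceil(R_prev / T_hp) * C_hp
ceil(8 / 15) = ceil(0.5333) = 1
Interference = 1 * 3 = 3
R_next = 5 + 3 = 8
R_next = R_prev, so the iteration has converged (response time = 8).

8


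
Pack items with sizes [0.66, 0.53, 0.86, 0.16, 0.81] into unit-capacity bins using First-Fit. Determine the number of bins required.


Place items sequentially using First-Fit:
  Item 0.66 -> new Bin 1
  Item 0.53 -> new Bin 2
  Item 0.86 -> new Bin 3
  Item 0.16 -> Bin 1 (now 0.82)
  Item 0.81 -> new Bin 4
Total bins used = 4

4


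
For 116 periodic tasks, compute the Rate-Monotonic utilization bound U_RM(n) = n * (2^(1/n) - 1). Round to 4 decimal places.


Compute 2^(1/116) = 1.0059932951
Subtract 1: 1.0059932951 - 1 = 0.0059932951
Multiply by n: 116 * 0.0059932951 = 0.6952222316
Round to 4 dp: 0.6952

0.6952


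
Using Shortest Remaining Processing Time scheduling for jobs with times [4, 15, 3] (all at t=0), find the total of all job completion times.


Since all jobs arrive at t=0, SRPT equals SPT ordering.
SPT order: [3, 4, 15]
Completion times:
  Job 1: p=3, C=3
  Job 2: p=4, C=7
  Job 3: p=15, C=22
Total completion time = 3 + 7 + 22 = 32

32


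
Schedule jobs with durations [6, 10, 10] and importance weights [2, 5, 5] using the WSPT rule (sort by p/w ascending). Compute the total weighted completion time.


Compute p/w ratios and sort ascending (WSPT): [(10, 5), (10, 5), (6, 2)]
Compute weighted completion times:
  Job (p=10,w=5): C=10, w*C=5*10=50
  Job (p=10,w=5): C=20, w*C=5*20=100
  Job (p=6,w=2): C=26, w*C=2*26=52
Total weighted completion time = 202

202


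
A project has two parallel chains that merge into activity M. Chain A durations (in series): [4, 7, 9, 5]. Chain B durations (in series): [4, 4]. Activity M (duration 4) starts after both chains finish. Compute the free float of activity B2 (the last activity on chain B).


ES(B2) = sum of predecessors on chain B = 4
EF(B2) = ES + duration = 4 + 4 = 8
Successor of B2 is M. ES(M) = max(sum(A), sum(B)) = max(25, 8) = 25
Free float = ES(successor) - EF(current) = 25 - 8 = 17

17


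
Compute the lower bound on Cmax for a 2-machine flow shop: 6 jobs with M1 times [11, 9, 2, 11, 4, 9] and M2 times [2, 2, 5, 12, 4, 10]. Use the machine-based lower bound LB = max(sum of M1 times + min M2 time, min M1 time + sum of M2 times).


LB1 = sum(M1 times) + min(M2 times) = 46 + 2 = 48
LB2 = min(M1 times) + sum(M2 times) = 2 + 35 = 37
Lower bound = max(LB1, LB2) = max(48, 37) = 48

48


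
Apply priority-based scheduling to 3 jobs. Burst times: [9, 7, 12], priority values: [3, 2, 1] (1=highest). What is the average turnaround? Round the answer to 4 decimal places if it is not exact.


Sort by priority (ascending = highest first):
Order: [(1, 12), (2, 7), (3, 9)]
Completion times:
  Priority 1, burst=12, C=12
  Priority 2, burst=7, C=19
  Priority 3, burst=9, C=28
Average turnaround = 59/3 = 19.6667

19.6667
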